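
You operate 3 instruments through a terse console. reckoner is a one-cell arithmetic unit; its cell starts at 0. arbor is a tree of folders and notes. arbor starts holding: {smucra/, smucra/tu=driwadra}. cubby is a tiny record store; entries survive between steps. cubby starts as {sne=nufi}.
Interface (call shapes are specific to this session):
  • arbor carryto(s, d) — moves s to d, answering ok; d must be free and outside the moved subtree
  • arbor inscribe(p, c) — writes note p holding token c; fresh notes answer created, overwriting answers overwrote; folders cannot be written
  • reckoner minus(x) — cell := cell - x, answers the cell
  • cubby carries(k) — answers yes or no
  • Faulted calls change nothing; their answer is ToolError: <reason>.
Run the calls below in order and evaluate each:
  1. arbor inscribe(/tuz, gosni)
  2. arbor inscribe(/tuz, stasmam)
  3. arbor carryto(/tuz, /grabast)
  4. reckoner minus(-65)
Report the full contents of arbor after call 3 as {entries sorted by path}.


Answer: {grabast=stasmam, smucra/, smucra/tu=driwadra}

Derivation:
;; arbor inscribe(p='/tuz', c='gosni') => created
;; arbor inscribe(p='/tuz', c='stasmam') => overwrote
;; arbor carryto(s='/tuz', d='/grabast') => ok
;; reckoner minus(x='-65') => 65


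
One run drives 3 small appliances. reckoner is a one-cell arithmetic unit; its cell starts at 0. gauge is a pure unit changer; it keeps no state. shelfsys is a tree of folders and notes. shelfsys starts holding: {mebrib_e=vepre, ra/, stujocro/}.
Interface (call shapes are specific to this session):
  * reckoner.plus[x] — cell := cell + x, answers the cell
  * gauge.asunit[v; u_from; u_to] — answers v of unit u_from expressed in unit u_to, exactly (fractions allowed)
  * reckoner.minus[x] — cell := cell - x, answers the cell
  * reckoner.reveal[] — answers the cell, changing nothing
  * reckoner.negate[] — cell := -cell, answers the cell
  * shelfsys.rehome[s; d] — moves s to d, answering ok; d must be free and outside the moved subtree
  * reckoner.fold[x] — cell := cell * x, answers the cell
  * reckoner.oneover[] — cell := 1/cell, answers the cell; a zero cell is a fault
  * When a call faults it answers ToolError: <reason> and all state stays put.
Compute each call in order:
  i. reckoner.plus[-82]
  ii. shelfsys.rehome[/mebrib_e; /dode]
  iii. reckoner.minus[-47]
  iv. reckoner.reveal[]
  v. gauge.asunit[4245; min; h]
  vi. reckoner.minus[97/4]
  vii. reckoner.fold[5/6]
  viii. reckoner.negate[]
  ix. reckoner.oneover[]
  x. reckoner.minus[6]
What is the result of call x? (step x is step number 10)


Answer: -2362/395

Derivation:
Step: reckoner.plus[x→-82]
Result: -82
Step: shelfsys.rehome[s→/mebrib_e; d→/dode]
Result: ok
Step: reckoner.minus[x→-47]
Result: -35
Step: reckoner.reveal[]
Result: -35
Step: gauge.asunit[v→4245; u_from→min; u_to→h]
Result: 283/4
Step: reckoner.minus[x→97/4]
Result: -237/4
Step: reckoner.fold[x→5/6]
Result: -395/8
Step: reckoner.negate[]
Result: 395/8
Step: reckoner.oneover[]
Result: 8/395
Step: reckoner.minus[x→6]
Result: -2362/395


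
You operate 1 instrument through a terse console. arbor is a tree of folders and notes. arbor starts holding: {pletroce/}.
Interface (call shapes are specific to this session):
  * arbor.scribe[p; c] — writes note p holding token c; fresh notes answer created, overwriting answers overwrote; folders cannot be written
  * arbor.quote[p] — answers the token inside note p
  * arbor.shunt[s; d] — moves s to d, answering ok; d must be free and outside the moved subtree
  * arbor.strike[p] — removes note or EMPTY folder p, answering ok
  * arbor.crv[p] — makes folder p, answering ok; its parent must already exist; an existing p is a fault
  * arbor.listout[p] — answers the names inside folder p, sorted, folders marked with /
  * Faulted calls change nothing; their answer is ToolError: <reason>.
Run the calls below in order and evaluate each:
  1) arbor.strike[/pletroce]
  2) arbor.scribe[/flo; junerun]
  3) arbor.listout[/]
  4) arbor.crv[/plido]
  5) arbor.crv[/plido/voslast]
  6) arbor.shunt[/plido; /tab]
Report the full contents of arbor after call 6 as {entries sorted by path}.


Answer: {flo=junerun, tab/, tab/voslast/}

Derivation:
// 1. arbor.strike(p=/pletroce) ~> ok
// 2. arbor.scribe(p=/flo, c=junerun) ~> created
// 3. arbor.listout(p=/) ~> [flo]
// 4. arbor.crv(p=/plido) ~> ok
// 5. arbor.crv(p=/plido/voslast) ~> ok
// 6. arbor.shunt(s=/plido, d=/tab) ~> ok


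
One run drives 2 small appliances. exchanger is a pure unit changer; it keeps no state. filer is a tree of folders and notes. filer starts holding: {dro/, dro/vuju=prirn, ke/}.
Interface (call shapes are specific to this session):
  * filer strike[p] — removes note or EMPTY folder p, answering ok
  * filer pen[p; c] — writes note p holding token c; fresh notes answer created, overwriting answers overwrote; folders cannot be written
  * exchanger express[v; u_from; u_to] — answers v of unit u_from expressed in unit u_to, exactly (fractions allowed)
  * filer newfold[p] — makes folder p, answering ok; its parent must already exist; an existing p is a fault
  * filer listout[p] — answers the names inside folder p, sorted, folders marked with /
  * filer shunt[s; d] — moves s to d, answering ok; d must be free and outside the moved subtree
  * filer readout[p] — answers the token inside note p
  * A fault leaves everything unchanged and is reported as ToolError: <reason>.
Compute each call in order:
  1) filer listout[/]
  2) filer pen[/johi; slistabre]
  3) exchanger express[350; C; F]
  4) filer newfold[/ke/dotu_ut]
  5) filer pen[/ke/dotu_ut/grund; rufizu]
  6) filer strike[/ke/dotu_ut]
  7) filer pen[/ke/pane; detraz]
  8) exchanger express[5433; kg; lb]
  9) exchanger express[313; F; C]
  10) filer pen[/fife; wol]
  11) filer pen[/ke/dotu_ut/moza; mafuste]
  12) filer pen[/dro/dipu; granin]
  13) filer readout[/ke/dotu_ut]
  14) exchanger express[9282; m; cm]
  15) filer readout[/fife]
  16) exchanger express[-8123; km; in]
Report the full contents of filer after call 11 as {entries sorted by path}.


Answer: {dro/, dro/vuju=prirn, fife=wol, johi=slistabre, ke/, ke/dotu_ut/, ke/dotu_ut/grund=rufizu, ke/dotu_ut/moza=mafuste, ke/pane=detraz}

Derivation:
! 1. filer listout(p→/) -> [dro/, ke/]
! 2. filer pen(p→/johi, c→slistabre) -> created
! 3. exchanger express(v→350, u_from→C, u_to→F) -> 662
! 4. filer newfold(p→/ke/dotu_ut) -> ok
! 5. filer pen(p→/ke/dotu_ut/grund, c→rufizu) -> created
! 6. filer strike(p→/ke/dotu_ut) -> ToolError: not empty
! 7. filer pen(p→/ke/pane, c→detraz) -> created
! 8. exchanger express(v→5433, u_from→kg, u_to→lb) -> 543300000000/45359237
! 9. exchanger express(v→313, u_from→F, u_to→C) -> 1405/9
! 10. filer pen(p→/fife, c→wol) -> created
! 11. filer pen(p→/ke/dotu_ut/moza, c→mafuste) -> created
! 12. filer pen(p→/dro/dipu, c→granin) -> created
! 13. filer readout(p→/ke/dotu_ut) -> ToolError: is a directory
! 14. exchanger express(v→9282, u_from→m, u_to→cm) -> 928200
! 15. filer readout(p→/fife) -> wol
! 16. exchanger express(v→-8123, u_from→km, u_to→in) -> -40615000000/127


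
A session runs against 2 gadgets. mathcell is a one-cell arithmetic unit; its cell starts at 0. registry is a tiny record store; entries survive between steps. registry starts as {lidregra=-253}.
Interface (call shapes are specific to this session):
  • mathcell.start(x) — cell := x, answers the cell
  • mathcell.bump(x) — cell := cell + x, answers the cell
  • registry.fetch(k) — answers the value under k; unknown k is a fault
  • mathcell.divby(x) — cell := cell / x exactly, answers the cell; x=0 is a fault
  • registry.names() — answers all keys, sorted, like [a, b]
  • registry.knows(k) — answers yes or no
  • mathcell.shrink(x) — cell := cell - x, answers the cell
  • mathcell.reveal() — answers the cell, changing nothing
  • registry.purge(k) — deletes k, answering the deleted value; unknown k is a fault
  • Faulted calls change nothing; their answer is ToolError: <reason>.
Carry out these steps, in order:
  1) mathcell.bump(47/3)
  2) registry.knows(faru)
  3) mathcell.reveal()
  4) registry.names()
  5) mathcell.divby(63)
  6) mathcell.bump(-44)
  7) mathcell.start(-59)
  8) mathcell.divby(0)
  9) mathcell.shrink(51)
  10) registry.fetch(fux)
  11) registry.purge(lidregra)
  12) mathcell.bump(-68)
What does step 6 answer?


Act: mathcell.bump[x='47/3']
Obs: 47/3
Act: registry.knows[k='faru']
Obs: no
Act: mathcell.reveal[]
Obs: 47/3
Act: registry.names[]
Obs: [lidregra]
Act: mathcell.divby[x='63']
Obs: 47/189
Act: mathcell.bump[x='-44']
Obs: -8269/189
Act: mathcell.start[x='-59']
Obs: -59
Act: mathcell.divby[x='0']
Obs: ToolError: division by zero
Act: mathcell.shrink[x='51']
Obs: -110
Act: registry.fetch[k='fux']
Obs: ToolError: no such key fux
Act: registry.purge[k='lidregra']
Obs: -253
Act: mathcell.bump[x='-68']
Obs: -178

Answer: -8269/189


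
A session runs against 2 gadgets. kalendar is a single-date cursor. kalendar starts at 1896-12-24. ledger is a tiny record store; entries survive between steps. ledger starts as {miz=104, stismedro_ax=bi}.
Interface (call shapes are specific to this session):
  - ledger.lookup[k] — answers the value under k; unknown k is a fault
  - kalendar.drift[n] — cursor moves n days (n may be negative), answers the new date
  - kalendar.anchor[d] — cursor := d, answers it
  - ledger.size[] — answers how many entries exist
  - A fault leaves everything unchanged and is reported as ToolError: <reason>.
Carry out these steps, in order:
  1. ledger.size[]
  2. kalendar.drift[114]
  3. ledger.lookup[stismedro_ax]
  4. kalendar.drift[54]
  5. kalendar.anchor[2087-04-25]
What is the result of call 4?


Then ledger.size, → 2.
Using kalendar.drift using n→114, and see 1897-04-17.
Invoking ledger.lookup using k→stismedro_ax, and get bi.
Using kalendar.drift using n→54, and see 1897-06-10.
I use kalendar.anchor using d→2087-04-25, yielding 2087-04-25.

Answer: 1897-06-10


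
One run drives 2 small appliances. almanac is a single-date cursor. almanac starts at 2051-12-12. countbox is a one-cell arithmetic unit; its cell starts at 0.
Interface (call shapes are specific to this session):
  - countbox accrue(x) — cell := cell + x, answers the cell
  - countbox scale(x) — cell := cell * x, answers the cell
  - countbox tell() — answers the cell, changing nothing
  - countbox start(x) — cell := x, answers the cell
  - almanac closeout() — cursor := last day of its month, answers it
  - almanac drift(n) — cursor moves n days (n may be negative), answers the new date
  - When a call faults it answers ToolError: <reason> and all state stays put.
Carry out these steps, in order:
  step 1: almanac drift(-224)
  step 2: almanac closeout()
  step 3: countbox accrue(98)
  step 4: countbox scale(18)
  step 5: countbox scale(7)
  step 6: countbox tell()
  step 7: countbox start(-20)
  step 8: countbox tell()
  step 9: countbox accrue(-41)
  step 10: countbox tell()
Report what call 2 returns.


// almanac drift(-224) : 2051-05-02
// almanac closeout() : 2051-05-31
// countbox accrue(98) : 98
// countbox scale(18) : 1764
// countbox scale(7) : 12348
// countbox tell() : 12348
// countbox start(-20) : -20
// countbox tell() : -20
// countbox accrue(-41) : -61
// countbox tell() : -61

Answer: 2051-05-31


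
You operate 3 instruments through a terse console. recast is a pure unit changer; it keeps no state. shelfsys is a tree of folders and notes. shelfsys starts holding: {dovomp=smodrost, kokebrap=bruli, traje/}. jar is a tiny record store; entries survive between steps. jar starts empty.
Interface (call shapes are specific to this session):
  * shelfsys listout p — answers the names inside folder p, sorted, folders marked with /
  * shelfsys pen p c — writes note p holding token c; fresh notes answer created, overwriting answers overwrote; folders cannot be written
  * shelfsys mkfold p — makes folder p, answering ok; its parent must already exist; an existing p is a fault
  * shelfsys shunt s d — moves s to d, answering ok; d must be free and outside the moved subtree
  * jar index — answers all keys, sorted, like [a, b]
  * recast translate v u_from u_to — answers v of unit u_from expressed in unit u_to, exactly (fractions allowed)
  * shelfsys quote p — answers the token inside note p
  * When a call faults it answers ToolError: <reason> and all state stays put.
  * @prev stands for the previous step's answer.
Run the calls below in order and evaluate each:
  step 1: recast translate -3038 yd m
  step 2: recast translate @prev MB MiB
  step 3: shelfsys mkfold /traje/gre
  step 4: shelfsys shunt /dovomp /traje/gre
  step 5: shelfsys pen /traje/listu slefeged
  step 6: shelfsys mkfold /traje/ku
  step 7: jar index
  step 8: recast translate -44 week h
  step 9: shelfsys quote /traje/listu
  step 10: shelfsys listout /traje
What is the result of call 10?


Answer: [gre/, ku/, listu]

Derivation:
Act: recast translate[-3038; yd; m]
Obs: -1736217/625
Act: recast translate[@prev; MB; MiB]
Obs: -43405425/16384
Act: shelfsys mkfold[/traje/gre]
Obs: ok
Act: shelfsys shunt[/dovomp; /traje/gre]
Obs: ToolError: exists
Act: shelfsys pen[/traje/listu; slefeged]
Obs: created
Act: shelfsys mkfold[/traje/ku]
Obs: ok
Act: jar index[]
Obs: []
Act: recast translate[-44; week; h]
Obs: -7392
Act: shelfsys quote[/traje/listu]
Obs: slefeged
Act: shelfsys listout[/traje]
Obs: [gre/, ku/, listu]


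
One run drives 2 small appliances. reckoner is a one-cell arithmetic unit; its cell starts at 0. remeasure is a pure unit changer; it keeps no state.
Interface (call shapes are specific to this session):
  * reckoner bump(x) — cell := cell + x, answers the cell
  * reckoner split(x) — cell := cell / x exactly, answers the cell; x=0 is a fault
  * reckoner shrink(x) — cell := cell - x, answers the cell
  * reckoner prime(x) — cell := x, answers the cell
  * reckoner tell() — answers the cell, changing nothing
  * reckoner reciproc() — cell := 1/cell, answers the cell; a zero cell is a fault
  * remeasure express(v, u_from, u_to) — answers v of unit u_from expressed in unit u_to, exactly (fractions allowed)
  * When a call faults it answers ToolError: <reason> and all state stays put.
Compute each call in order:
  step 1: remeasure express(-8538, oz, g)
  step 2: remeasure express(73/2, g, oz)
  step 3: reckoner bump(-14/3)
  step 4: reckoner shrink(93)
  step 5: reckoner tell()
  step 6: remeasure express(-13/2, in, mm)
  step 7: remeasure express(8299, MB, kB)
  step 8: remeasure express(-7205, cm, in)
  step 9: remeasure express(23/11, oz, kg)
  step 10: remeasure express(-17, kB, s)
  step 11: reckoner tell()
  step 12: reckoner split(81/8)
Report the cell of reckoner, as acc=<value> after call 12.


Answer: acc=-2344/243

Derivation:
-- 1. remeasure express(v: -8538, u_from: oz, u_to: g) => -193638582753/800000
-- 2. remeasure express(v: 73/2, u_from: g, u_to: oz) => 58400000/45359237
-- 3. reckoner bump(x: -14/3) => -14/3
-- 4. reckoner shrink(x: 93) => -293/3
-- 5. reckoner tell() => -293/3
-- 6. remeasure express(v: -13/2, u_from: in, u_to: mm) => -1651/10
-- 7. remeasure express(v: 8299, u_from: MB, u_to: kB) => 8299000
-- 8. remeasure express(v: -7205, u_from: cm, u_to: in) => -360250/127
-- 9. remeasure express(v: 23/11, u_from: oz, u_to: kg) => 94842041/1600000000
-- 10. remeasure express(v: -17, u_from: kB, u_to: s) => ToolError: incompatible units
-- 11. reckoner tell() => -293/3
-- 12. reckoner split(x: 81/8) => -2344/243


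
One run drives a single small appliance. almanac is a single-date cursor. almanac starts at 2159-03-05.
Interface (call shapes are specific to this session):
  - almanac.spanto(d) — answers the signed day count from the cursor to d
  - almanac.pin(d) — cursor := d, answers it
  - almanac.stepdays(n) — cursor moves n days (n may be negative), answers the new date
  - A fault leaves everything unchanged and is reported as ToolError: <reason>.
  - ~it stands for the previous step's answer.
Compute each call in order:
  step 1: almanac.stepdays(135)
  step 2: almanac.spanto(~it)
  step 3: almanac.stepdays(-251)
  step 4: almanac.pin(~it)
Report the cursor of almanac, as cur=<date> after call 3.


I try almanac.stepdays with n→135, and observe 2159-07-18.
Now I run almanac.spanto with d→~it, → 0.
Using almanac.stepdays with n→-251, → 2158-11-09.
I run almanac.pin with d→~it, → 2158-11-09.

Answer: cur=2158-11-09


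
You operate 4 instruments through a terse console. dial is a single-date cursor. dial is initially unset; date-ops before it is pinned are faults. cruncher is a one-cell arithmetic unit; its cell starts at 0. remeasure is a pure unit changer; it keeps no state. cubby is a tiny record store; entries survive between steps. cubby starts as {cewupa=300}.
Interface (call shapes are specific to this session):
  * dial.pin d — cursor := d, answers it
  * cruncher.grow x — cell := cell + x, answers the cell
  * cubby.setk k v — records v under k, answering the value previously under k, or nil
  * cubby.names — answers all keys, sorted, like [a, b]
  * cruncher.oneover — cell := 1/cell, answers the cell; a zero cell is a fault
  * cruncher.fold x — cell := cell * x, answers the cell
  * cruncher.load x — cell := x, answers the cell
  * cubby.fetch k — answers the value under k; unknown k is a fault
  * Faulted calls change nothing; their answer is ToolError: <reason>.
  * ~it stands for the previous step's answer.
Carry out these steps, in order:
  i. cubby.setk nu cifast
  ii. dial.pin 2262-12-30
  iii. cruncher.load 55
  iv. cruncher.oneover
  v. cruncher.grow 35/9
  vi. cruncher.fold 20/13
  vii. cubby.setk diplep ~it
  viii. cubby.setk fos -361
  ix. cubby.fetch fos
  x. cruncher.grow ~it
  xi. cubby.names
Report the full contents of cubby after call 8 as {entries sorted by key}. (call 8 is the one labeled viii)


$ cubby.setk k: nu v: cifast
[out] nil
$ dial.pin d: 2262-12-30
[out] 2262-12-30
$ cruncher.load x: 55
[out] 55
$ cruncher.oneover
[out] 1/55
$ cruncher.grow x: 35/9
[out] 1934/495
$ cruncher.fold x: 20/13
[out] 7736/1287
$ cubby.setk k: diplep v: ~it
[out] nil
$ cubby.setk k: fos v: -361
[out] nil
$ cubby.fetch k: fos
[out] -361
$ cruncher.grow x: ~it
[out] -456871/1287
$ cubby.names
[out] [cewupa, diplep, fos, nu]

Answer: {cewupa=300, diplep=7736/1287, fos=-361, nu=cifast}


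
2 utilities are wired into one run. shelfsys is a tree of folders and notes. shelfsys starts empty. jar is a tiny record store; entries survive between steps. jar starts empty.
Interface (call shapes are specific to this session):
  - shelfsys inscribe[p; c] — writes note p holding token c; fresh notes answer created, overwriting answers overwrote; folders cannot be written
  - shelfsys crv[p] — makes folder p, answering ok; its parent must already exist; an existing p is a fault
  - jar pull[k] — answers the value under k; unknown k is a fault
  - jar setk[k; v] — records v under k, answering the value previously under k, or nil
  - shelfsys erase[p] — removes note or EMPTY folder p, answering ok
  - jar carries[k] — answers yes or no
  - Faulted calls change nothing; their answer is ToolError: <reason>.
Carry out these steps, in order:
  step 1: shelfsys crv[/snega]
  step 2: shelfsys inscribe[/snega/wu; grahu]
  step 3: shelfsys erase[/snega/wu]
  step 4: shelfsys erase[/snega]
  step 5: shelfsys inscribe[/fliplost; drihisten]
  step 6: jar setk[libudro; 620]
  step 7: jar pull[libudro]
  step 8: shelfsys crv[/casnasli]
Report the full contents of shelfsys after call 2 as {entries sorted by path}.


$ shelfsys crv /snega
  ok
$ shelfsys inscribe /snega/wu grahu
  created
$ shelfsys erase /snega/wu
  ok
$ shelfsys erase /snega
  ok
$ shelfsys inscribe /fliplost drihisten
  created
$ jar setk libudro 620
  nil
$ jar pull libudro
  620
$ shelfsys crv /casnasli
  ok

Answer: {snega/, snega/wu=grahu}


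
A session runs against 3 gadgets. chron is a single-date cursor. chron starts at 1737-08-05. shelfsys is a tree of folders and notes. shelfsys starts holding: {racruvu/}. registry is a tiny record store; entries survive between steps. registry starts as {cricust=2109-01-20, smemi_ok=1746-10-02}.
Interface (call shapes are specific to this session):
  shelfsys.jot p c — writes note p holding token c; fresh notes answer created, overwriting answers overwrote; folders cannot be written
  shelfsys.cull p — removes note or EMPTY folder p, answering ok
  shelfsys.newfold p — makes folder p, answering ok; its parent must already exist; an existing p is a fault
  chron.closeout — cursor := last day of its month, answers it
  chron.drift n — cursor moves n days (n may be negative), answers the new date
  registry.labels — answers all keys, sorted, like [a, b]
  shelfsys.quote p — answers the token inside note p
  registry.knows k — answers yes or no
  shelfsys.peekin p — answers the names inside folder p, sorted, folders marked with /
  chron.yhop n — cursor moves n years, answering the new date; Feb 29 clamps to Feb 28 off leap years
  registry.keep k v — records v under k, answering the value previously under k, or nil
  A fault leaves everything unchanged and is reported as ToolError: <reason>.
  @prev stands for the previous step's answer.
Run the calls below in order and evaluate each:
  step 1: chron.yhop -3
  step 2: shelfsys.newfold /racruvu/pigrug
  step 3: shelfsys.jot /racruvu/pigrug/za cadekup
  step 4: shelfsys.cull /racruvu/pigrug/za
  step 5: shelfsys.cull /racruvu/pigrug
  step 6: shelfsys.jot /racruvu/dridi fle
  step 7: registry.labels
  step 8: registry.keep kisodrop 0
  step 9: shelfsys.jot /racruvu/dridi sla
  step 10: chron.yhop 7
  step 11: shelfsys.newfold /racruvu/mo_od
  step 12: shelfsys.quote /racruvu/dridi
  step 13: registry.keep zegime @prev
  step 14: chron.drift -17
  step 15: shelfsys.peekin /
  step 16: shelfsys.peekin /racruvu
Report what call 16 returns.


Answer: [dridi, mo_od/]

Derivation:
CALL chron.yhop[-3]
RET  1734-08-05
CALL shelfsys.newfold[/racruvu/pigrug]
RET  ok
CALL shelfsys.jot[/racruvu/pigrug/za; cadekup]
RET  created
CALL shelfsys.cull[/racruvu/pigrug/za]
RET  ok
CALL shelfsys.cull[/racruvu/pigrug]
RET  ok
CALL shelfsys.jot[/racruvu/dridi; fle]
RET  created
CALL registry.labels[]
RET  [cricust, smemi_ok]
CALL registry.keep[kisodrop; 0]
RET  nil
CALL shelfsys.jot[/racruvu/dridi; sla]
RET  overwrote
CALL chron.yhop[7]
RET  1741-08-05
CALL shelfsys.newfold[/racruvu/mo_od]
RET  ok
CALL shelfsys.quote[/racruvu/dridi]
RET  sla
CALL registry.keep[zegime; @prev]
RET  nil
CALL chron.drift[-17]
RET  1741-07-19
CALL shelfsys.peekin[/]
RET  [racruvu/]
CALL shelfsys.peekin[/racruvu]
RET  [dridi, mo_od/]


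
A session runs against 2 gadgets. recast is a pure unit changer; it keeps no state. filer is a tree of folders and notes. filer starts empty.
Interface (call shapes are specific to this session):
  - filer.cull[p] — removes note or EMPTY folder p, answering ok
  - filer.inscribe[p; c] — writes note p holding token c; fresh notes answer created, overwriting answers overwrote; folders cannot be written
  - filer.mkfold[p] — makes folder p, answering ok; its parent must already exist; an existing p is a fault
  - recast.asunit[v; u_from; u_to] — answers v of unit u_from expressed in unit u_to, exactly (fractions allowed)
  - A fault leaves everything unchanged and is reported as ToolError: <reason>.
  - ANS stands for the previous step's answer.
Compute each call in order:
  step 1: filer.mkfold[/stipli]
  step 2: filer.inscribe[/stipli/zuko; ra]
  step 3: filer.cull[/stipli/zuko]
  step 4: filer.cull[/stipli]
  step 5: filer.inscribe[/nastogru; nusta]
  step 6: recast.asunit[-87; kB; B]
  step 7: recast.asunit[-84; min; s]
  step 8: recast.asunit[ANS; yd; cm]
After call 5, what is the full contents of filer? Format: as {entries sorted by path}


Answer: {nastogru=nusta}

Derivation:
% 1. filer.mkfold(p='/stipli') : ok
% 2. filer.inscribe(p='/stipli/zuko', c='ra') : created
% 3. filer.cull(p='/stipli/zuko') : ok
% 4. filer.cull(p='/stipli') : ok
% 5. filer.inscribe(p='/nastogru', c='nusta') : created
% 6. recast.asunit(v='-87', u_from='kB', u_to='B') : -87000
% 7. recast.asunit(v='-84', u_from='min', u_to='s') : -5040
% 8. recast.asunit(v='ANS', u_from='yd', u_to='cm') : -2304288/5


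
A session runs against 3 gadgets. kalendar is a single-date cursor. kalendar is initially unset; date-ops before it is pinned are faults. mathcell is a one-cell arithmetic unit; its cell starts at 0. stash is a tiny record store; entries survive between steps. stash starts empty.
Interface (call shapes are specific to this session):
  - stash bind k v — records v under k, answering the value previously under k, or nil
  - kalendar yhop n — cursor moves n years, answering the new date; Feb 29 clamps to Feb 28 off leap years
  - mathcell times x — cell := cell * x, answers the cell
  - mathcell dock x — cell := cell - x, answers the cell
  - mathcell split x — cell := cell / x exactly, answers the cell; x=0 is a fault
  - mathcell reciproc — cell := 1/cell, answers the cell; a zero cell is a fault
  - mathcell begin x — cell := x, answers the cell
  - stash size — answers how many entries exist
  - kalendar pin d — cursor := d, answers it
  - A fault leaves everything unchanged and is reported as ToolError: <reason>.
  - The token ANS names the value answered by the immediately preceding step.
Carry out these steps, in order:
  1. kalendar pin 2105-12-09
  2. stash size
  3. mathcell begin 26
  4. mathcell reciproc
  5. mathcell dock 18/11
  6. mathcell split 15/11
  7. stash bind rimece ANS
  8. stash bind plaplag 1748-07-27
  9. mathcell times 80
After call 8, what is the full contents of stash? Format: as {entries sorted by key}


Answer: {plaplag=1748-07-27, rimece=-457/390}

Derivation:
Calling kalendar pin using d: 2105-12-09, and get 2105-12-09.
Next I call stash size(): 0.
Invoking mathcell begin using x: 26, which returns 26.
I run mathcell reciproc(), yielding 1/26.
Calling mathcell dock using x: 18/11, → -457/286.
I try mathcell split using x: 15/11: -457/390.
Now I run stash bind using k: rimece, v: ANS, which returns nil.
I call stash bind using k: plaplag, v: 1748-07-27, which returns nil.
I invoke mathcell times using x: 80, and see -3656/39.


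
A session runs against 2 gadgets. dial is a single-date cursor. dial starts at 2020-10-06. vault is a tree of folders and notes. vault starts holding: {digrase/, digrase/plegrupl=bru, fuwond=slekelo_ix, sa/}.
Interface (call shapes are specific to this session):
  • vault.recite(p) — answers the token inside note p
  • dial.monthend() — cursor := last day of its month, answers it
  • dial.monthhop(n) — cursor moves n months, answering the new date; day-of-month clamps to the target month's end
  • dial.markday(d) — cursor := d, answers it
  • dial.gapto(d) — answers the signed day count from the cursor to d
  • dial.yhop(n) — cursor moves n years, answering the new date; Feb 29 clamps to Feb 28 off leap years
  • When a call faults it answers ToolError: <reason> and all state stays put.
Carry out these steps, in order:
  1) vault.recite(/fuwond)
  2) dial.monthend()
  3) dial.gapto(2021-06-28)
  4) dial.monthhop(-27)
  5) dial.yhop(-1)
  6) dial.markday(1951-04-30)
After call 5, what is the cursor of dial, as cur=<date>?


$ vault.recite p→/fuwond
:: slekelo_ix
$ dial.monthend
:: 2020-10-31
$ dial.gapto d→2021-06-28
:: 240
$ dial.monthhop n→-27
:: 2018-07-31
$ dial.yhop n→-1
:: 2017-07-31
$ dial.markday d→1951-04-30
:: 1951-04-30

Answer: cur=2017-07-31


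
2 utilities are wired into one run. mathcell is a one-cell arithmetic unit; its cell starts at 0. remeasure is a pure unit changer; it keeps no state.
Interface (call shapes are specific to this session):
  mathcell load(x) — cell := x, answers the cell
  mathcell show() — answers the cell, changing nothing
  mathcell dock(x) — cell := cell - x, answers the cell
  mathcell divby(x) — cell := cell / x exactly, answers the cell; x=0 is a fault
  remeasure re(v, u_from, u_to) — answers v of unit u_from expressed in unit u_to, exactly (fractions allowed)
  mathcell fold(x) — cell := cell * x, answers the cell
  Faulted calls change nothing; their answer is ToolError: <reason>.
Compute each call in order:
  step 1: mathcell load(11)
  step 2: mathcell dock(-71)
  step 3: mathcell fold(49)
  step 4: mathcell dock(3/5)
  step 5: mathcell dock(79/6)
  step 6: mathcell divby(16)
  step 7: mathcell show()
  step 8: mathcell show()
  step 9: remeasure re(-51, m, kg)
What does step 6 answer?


Then mathcell load(x=11), and see 11.
I invoke mathcell dock(x=-71), which returns 82.
I call mathcell fold(x=49), and get 4018.
I call mathcell dock(x=3/5), giving 20087/5.
Next I call mathcell dock(x=79/6), and get 120127/30.
I run mathcell divby(x=16), giving 120127/480.
I call mathcell show(), and observe 120127/480.
I run mathcell show, which returns 120127/480.
Next I call remeasure re(v=-51, u_from=m, u_to=kg): ToolError: incompatible units.

Answer: 120127/480


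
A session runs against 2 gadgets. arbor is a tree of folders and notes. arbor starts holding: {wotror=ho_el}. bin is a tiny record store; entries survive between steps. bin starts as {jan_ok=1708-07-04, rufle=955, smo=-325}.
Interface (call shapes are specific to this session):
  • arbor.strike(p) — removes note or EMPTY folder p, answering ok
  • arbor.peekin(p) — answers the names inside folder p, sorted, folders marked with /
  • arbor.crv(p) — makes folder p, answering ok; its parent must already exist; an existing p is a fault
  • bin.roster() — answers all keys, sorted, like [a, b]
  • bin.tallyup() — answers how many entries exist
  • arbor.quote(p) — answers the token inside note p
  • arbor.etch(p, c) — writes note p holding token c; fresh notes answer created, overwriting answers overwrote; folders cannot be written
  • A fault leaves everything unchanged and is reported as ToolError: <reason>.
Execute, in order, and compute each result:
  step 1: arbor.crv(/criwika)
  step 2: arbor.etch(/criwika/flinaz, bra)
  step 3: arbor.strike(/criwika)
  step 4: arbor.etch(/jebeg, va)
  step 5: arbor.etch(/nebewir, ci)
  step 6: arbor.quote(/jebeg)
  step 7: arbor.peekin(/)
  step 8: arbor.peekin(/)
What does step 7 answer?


% arbor.crv p=/criwika
:: ok
% arbor.etch p=/criwika/flinaz c=bra
:: created
% arbor.strike p=/criwika
:: ToolError: not empty
% arbor.etch p=/jebeg c=va
:: created
% arbor.etch p=/nebewir c=ci
:: created
% arbor.quote p=/jebeg
:: va
% arbor.peekin p=/
:: [criwika/, jebeg, nebewir, wotror]
% arbor.peekin p=/
:: [criwika/, jebeg, nebewir, wotror]

Answer: [criwika/, jebeg, nebewir, wotror]


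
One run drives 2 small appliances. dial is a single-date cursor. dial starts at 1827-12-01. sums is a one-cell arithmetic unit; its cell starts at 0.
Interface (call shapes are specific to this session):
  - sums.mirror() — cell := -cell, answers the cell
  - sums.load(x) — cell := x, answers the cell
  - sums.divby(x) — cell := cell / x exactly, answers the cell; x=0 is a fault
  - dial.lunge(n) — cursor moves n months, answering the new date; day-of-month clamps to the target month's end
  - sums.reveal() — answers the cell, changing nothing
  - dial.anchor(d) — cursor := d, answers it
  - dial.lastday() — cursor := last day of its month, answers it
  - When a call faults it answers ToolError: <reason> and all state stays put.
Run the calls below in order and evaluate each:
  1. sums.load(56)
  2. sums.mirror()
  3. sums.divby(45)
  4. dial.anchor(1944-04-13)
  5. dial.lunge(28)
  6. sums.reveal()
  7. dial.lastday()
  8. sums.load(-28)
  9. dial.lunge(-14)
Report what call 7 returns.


Answer: 1946-08-31

Derivation:
[in] sums.load x→56
= 56
[in] sums.mirror
= -56
[in] sums.divby x→45
= -56/45
[in] dial.anchor d→1944-04-13
= 1944-04-13
[in] dial.lunge n→28
= 1946-08-13
[in] sums.reveal
= -56/45
[in] dial.lastday
= 1946-08-31
[in] sums.load x→-28
= -28
[in] dial.lunge n→-14
= 1945-06-30


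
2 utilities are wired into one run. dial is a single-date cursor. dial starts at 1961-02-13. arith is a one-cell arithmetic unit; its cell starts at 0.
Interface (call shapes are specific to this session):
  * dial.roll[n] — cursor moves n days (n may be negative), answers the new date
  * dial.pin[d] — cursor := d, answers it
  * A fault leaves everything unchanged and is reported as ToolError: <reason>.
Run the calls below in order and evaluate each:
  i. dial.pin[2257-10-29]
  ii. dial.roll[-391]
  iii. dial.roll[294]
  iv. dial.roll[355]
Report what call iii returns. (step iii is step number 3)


→ pin(d=2257-10-29)
← 2257-10-29
→ roll(n=-391)
← 2256-10-03
→ roll(n=294)
← 2257-07-24
→ roll(n=355)
← 2258-07-14

Answer: 2257-07-24


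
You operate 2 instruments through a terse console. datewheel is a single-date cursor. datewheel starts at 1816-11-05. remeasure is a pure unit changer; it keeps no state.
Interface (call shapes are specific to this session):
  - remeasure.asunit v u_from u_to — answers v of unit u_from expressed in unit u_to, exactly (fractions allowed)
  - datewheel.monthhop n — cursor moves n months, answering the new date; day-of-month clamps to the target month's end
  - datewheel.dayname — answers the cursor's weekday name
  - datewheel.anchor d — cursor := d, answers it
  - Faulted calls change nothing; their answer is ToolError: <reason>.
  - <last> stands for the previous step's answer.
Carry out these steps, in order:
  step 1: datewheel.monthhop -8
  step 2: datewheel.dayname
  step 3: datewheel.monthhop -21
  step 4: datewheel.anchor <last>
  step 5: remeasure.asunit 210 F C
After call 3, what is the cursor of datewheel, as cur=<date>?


>> monthhop(n=-8)
<< 1816-03-05
>> dayname()
<< Tuesday
>> monthhop(n=-21)
<< 1814-06-05
>> anchor(d=<last>)
<< 1814-06-05
>> asunit(v=210, u_from=F, u_to=C)
<< 890/9

Answer: cur=1814-06-05


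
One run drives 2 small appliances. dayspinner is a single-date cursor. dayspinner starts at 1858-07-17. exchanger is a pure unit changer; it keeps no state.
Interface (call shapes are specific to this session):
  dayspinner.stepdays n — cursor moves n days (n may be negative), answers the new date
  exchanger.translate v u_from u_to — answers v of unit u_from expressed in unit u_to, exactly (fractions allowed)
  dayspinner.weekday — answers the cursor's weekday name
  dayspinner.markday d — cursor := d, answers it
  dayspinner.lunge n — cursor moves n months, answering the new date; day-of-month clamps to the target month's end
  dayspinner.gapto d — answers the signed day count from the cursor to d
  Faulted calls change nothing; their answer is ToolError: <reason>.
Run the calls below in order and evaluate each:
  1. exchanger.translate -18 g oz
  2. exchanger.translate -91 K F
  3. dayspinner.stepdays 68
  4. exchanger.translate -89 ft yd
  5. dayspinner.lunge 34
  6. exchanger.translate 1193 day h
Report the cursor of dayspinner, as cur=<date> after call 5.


Answer: cur=1861-07-23

Derivation:
→ exchanger.translate(v='-18', u_from='g', u_to='oz')
← -28800000/45359237
→ exchanger.translate(v='-91', u_from='K', u_to='F')
← -62347/100
→ dayspinner.stepdays(n='68')
← 1858-09-23
→ exchanger.translate(v='-89', u_from='ft', u_to='yd')
← -89/3
→ dayspinner.lunge(n='34')
← 1861-07-23
→ exchanger.translate(v='1193', u_from='day', u_to='h')
← 28632


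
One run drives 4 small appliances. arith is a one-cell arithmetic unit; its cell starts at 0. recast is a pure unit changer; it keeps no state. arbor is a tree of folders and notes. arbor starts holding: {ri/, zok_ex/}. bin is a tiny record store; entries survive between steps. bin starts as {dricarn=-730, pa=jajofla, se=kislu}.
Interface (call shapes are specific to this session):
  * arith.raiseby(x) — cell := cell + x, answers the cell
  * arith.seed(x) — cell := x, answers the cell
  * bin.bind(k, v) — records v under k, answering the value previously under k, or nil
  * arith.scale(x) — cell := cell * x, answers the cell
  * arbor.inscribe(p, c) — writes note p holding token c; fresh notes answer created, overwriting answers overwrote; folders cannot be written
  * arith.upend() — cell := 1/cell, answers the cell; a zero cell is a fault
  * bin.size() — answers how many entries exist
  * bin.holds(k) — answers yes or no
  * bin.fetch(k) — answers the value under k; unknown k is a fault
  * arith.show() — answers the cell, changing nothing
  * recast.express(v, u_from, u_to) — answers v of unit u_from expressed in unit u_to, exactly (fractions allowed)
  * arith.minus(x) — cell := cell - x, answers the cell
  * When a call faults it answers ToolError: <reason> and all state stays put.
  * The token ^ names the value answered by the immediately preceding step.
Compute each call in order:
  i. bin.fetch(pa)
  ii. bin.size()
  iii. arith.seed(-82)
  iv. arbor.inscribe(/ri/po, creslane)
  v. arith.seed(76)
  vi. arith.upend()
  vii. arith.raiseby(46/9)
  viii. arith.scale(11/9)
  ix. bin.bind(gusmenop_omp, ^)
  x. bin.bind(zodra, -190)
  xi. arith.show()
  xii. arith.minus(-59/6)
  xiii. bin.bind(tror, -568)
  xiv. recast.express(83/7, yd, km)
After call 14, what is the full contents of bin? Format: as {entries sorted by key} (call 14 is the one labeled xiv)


% 1. bin.fetch(k: pa) => jajofla
% 2. bin.size() => 3
% 3. arith.seed(x: -82) => -82
% 4. arbor.inscribe(p: /ri/po, c: creslane) => created
% 5. arith.seed(x: 76) => 76
% 6. arith.upend() => 1/76
% 7. arith.raiseby(x: 46/9) => 3505/684
% 8. arith.scale(x: 11/9) => 38555/6156
% 9. bin.bind(k: gusmenop_omp, v: ^) => nil
% 10. bin.bind(k: zodra, v: -190) => nil
% 11. arith.show() => 38555/6156
% 12. arith.minus(x: -59/6) => 99089/6156
% 13. bin.bind(k: tror, v: -568) => nil
% 14. recast.express(v: 83/7, u_from: yd, u_to: km) => 94869/8750000

Answer: {dricarn=-730, gusmenop_omp=38555/6156, pa=jajofla, se=kislu, tror=-568, zodra=-190}


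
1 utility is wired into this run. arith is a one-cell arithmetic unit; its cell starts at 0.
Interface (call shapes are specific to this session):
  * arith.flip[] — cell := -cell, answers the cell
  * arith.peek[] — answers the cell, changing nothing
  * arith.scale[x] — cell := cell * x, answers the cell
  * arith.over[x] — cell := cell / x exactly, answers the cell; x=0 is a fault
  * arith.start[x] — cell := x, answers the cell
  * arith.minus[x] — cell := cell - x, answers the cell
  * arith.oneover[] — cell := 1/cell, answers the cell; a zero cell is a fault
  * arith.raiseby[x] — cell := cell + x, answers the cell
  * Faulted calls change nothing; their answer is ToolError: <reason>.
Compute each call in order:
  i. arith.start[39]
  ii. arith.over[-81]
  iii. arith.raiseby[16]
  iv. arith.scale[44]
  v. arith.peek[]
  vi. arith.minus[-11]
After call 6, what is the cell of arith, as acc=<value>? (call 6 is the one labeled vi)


Answer: acc=18733/27

Derivation:
! 1. arith.start(39) ~> 39
! 2. arith.over(-81) ~> -13/27
! 3. arith.raiseby(16) ~> 419/27
! 4. arith.scale(44) ~> 18436/27
! 5. arith.peek() ~> 18436/27
! 6. arith.minus(-11) ~> 18733/27


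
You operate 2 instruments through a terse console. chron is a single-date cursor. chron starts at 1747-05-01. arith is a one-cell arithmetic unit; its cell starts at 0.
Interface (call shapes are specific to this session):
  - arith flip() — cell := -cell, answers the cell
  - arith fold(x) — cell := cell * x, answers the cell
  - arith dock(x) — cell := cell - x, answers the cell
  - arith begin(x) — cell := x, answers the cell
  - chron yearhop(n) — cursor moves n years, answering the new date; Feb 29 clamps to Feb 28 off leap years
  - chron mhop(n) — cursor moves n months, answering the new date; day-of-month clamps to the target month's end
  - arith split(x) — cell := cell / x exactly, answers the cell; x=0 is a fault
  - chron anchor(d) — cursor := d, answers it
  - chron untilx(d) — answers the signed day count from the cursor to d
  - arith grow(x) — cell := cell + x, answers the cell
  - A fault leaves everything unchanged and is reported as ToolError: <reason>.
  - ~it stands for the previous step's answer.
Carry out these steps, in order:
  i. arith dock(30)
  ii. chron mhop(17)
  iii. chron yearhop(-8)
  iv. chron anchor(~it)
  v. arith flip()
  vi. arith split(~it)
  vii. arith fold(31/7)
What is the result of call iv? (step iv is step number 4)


Invoking arith dock on x: 30, and see -30.
I try chron mhop on n: 17, yielding 1748-10-01.
I use chron yearhop on n: -8, which returns 1740-10-01.
I use chron anchor on d: ~it, and see 1740-10-01.
I call arith flip(), — result: 30.
I invoke arith split on x: ~it, yielding 1.
Calling arith fold on x: 31/7, — result: 31/7.

Answer: 1740-10-01
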